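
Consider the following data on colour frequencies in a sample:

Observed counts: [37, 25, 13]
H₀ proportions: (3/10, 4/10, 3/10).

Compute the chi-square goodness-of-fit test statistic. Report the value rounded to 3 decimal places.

n = 75; E_i = n·p_i = [22.50, 30.00, 22.50]
χ² = (37−22.50)²/22.50 + (25−30.00)²/30.00 + (13−22.50)²/22.50 = 14.1889
df = 2

test statistic = 14.189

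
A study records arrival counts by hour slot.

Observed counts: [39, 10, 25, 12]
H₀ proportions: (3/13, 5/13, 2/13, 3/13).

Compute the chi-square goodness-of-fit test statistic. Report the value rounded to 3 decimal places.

test statistic = 48.157

n = 86; E_i = n·p_i = [19.85, 33.08, 13.23, 19.85]
χ² = (39−19.85)²/19.85 + (10−33.08)²/33.08 + (25−13.23)²/13.23 + (12−19.85)²/19.85 = 48.1570
df = 3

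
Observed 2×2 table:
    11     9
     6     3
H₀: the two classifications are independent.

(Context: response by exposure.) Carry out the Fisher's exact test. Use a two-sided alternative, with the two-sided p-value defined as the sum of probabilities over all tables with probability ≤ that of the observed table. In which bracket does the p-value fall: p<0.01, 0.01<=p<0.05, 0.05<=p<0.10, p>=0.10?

Margins: r₁=20, r₂=9, c₁=17, c₂=12, n=29
p_obs = C(20,11)·C(9,6)/C(29,17); sum pmf over tables with pmf ≤ p_obs
p-value (two-sided) = 0.69415
→ bracket: p>=0.10

p-value bracket: p>=0.10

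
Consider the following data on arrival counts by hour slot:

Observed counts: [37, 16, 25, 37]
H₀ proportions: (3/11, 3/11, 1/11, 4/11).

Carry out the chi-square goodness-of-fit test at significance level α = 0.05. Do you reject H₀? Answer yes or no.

reject H₀: yes

n = 115; E_i = n·p_i = [31.36, 31.36, 10.45, 41.82]
χ² = (37−31.36)²/31.36 + (16−31.36)²/31.36 + (25−10.45)²/10.45 + (37−41.82)²/41.82 = 29.3312
df = 3
p-value (upper-tail) = 0.00000
At α=0.05: p < α → reject H₀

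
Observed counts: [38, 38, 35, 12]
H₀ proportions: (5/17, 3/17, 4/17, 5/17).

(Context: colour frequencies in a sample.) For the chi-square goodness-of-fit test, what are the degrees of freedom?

degrees of freedom = 3

df = k − 1 = 4 − 1 = 3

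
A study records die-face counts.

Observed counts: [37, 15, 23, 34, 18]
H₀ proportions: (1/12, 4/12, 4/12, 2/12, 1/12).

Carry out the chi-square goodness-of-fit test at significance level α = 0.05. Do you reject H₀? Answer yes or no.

reject H₀: yes

n = 127; E_i = n·p_i = [10.58, 42.33, 42.33, 21.17, 10.58]
χ² = (37−10.58)²/10.58 + (15−42.33)²/42.33 + (23−42.33)²/42.33 + (34−21.17)²/21.17 + (18−10.58)²/10.58 = 105.3937
df = 4
p-value (upper-tail) = 0.00000
At α=0.05: p < α → reject H₀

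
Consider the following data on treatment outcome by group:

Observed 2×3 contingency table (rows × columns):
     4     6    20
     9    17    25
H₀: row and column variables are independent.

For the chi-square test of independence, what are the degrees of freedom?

degrees of freedom = 2

df = (r−1)(c−1) = (2−1)·(3−1) = 2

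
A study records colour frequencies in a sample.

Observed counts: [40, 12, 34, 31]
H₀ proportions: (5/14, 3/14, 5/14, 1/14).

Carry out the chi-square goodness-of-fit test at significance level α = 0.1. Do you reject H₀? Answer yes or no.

reject H₀: yes

n = 117; E_i = n·p_i = [41.79, 25.07, 41.79, 8.36]
χ² = (40−41.79)²/41.79 + (12−25.07)²/25.07 + (34−41.79)²/41.79 + (31−8.36)²/8.36 = 69.6906
df = 3
p-value (upper-tail) = 0.00000
At α=0.1: p < α → reject H₀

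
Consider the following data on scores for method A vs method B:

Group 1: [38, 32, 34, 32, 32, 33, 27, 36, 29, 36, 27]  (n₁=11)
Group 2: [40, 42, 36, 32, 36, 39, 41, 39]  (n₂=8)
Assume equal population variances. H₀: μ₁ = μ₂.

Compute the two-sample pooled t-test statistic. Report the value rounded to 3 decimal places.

x̄₁=32.364, s₁=3.613, n₁=11
x̄₂=38.125, s₂=3.271, n₂=8
s_p² = [10·3.613² + 7·3.271²]/17 = 12.0836
SE = √(s_p²·(1/11+1/8)) = 1.6152
t = (32.364−38.125)/1.6152 = -3.5669
df = 17

test statistic = -3.567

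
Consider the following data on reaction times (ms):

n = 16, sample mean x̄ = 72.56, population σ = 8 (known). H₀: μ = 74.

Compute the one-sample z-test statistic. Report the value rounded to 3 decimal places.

test statistic = -0.720

SE = σ/√n = 8/√16 = 2.0000
z = (x̄−μ₀)/SE = (72.56−74)/2.0000 = -0.7200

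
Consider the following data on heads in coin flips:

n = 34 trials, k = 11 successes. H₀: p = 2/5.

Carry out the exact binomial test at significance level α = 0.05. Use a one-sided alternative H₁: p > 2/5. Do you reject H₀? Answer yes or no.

reject H₀: no

Exact binomial: n=34, k=11, p₀=2/5=0.4000
P(X≥11) from Σ C(n,i)·p₀^i·(1−p₀)^(n−i)
p-value (one-sided, H₁ greater) = 0.86169
At α=0.05: p ≥ α → fail to reject H₀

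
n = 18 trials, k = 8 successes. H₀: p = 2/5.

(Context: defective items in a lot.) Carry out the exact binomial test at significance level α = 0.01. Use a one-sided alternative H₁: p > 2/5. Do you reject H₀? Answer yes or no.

reject H₀: no

Exact binomial: n=18, k=8, p₀=2/5=0.4000
P(X≥8) from Σ C(n,i)·p₀^i·(1−p₀)^(n−i)
p-value (one-sided, H₁ greater) = 0.43656
At α=0.01: p ≥ α → fail to reject H₀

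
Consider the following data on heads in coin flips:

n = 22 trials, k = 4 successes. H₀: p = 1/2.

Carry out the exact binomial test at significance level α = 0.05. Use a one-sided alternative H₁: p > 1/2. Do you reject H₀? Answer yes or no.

Exact binomial: n=22, k=4, p₀=1/2=0.5000
P(X≥4) from Σ C(n,i)·p₀^i·(1−p₀)^(n−i)
p-value (one-sided, H₁ greater) = 0.99957
At α=0.05: p ≥ α → fail to reject H₀

reject H₀: no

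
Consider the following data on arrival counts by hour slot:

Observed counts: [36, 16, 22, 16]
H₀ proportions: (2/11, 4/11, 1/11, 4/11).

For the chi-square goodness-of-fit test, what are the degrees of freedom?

degrees of freedom = 3

df = k − 1 = 4 − 1 = 3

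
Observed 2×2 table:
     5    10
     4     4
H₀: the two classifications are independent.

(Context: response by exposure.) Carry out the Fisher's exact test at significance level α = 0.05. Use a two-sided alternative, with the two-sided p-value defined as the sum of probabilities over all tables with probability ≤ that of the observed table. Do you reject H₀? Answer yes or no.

reject H₀: no

Margins: r₁=15, r₂=8, c₁=9, c₂=14, n=23
p_obs = C(15,5)·C(8,4)/C(23,9); sum pmf over tables with pmf ≤ p_obs
p-value (two-sided) = 0.65702
At α=0.05: p ≥ α → fail to reject H₀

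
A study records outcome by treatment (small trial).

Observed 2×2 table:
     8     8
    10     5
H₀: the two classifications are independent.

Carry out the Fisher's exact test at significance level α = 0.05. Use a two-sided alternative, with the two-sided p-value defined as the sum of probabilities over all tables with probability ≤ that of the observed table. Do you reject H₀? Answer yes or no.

reject H₀: no

Margins: r₁=16, r₂=15, c₁=18, c₂=13, n=31
p_obs = C(16,8)·C(15,10)/C(31,18); sum pmf over tables with pmf ≤ p_obs
p-value (two-sided) = 0.47255
At α=0.05: p ≥ α → fail to reject H₀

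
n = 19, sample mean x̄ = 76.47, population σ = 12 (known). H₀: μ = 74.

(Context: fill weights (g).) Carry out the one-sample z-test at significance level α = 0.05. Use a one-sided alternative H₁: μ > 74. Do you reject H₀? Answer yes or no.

SE = σ/√n = 12/√19 = 2.7530
z = (x̄−μ₀)/SE = (76.47−74)/2.7530 = 0.8972
p-value (one-sided, H₁ greater) = 0.18480
At α=0.05: p ≥ α → fail to reject H₀

reject H₀: no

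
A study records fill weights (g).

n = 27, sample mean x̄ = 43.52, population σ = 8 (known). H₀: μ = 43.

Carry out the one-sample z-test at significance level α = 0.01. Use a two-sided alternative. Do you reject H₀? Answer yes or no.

SE = σ/√n = 8/√27 = 1.5396
z = (x̄−μ₀)/SE = (43.52−43)/1.5396 = 0.3377
p-value (two-sided) = 0.73555
At α=0.01: p ≥ α → fail to reject H₀

reject H₀: no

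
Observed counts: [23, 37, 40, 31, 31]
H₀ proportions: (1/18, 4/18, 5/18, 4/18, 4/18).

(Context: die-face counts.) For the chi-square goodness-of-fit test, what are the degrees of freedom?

degrees of freedom = 4

df = k − 1 = 5 − 1 = 4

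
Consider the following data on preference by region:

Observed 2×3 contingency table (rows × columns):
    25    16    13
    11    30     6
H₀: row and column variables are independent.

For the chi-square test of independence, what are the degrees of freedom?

df = (r−1)(c−1) = (2−1)·(3−1) = 2

degrees of freedom = 2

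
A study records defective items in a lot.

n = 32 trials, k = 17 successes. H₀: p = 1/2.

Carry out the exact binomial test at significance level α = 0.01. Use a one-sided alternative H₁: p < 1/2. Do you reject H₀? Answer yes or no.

reject H₀: no

Exact binomial: n=32, k=17, p₀=1/2=0.5000
P(X≤17) from Σ C(n,i)·p₀^i·(1−p₀)^(n−i)
p-value (one-sided, H₁ less) = 0.70169
At α=0.01: p ≥ α → fail to reject H₀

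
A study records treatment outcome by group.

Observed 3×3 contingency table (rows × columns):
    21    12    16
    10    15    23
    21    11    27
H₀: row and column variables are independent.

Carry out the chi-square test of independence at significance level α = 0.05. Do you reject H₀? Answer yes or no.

Row totals [49, 48, 59], col totals [52, 38, 66], n=156
χ² = (21−16.33)²/16.33 + (12−11.94)²/11.94 + (16−20.73)²/20.73 + (10−16.00)²/16.00 + (15−11.69)²/11.69 + (23−20.31)²/20.31 + (21−19.67)²/19.67 + (11−14.37)²/14.37 + (27−24.96)²/24.96 = 7.0038
df = 4
p-value (upper-tail) = 0.13569
At α=0.05: p ≥ α → fail to reject H₀

reject H₀: no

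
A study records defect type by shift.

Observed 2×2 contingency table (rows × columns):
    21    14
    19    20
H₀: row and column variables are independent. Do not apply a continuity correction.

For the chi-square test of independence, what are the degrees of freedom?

df = (r−1)(c−1) = (2−1)·(2−1) = 1

degrees of freedom = 1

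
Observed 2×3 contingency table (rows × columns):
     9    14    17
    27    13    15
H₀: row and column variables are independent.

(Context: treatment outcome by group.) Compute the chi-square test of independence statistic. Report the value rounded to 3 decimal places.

Row totals [40, 55], col totals [36, 27, 32], n=95
χ² = (9−15.16)²/15.16 + (14−11.37)²/11.37 + (17−13.47)²/13.47 + (27−20.84)²/20.84 + (13−15.63)²/15.63 + (15−18.53)²/18.53 = 6.9673
df = 2

test statistic = 6.967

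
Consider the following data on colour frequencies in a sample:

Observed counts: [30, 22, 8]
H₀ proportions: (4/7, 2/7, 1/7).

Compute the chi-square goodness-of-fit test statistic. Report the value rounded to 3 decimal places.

test statistic = 1.950

n = 60; E_i = n·p_i = [34.29, 17.14, 8.57]
χ² = (30−34.29)²/34.29 + (22−17.14)²/17.14 + (8−8.57)²/8.57 = 1.9500
df = 2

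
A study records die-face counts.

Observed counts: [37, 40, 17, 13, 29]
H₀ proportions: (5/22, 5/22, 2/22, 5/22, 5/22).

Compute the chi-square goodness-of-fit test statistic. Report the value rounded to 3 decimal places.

n = 136; E_i = n·p_i = [30.91, 30.91, 12.36, 30.91, 30.91]
χ² = (37−30.91)²/30.91 + (40−30.91)²/30.91 + (17−12.36)²/12.36 + (13−30.91)²/30.91 + (29−30.91)²/30.91 = 16.1074
df = 4

test statistic = 16.107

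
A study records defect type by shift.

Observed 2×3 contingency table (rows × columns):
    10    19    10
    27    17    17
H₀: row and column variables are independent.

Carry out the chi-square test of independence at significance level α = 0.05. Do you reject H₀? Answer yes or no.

reject H₀: no

Row totals [39, 61], col totals [37, 36, 27], n=100
χ² = (10−14.43)²/14.43 + (19−14.04)²/14.04 + (10−10.53)²/10.53 + (27−22.57)²/22.57 + (17−21.96)²/21.96 + (17−16.47)²/16.47 = 5.1458
df = 2
p-value (upper-tail) = 0.07631
At α=0.05: p ≥ α → fail to reject H₀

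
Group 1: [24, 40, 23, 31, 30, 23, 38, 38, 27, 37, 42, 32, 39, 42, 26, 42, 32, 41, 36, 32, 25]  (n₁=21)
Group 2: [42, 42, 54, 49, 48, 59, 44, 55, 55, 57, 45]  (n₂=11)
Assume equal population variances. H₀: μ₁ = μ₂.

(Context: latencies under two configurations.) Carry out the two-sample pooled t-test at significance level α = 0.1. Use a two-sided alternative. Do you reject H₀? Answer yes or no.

reject H₀: yes

x̄₁=33.333, s₁=6.748, n₁=21
x̄₂=50.000, s₂=6.245, n₂=11
s_p² = [20·6.748² + 10·6.245²]/30 = 43.3556
SE = √(s_p²·(1/21+1/11)) = 2.4507
t = (33.333−50.000)/2.4507 = -6.8008
df = 30
p-value (two-sided) = 0.00000
At α=0.1: p < α → reject H₀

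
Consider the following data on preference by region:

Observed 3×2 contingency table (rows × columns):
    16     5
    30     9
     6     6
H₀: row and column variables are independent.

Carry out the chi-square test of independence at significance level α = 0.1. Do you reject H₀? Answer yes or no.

reject H₀: no

Row totals [21, 39, 12], col totals [52, 20], n=72
χ² = (16−15.17)²/15.17 + (5−5.83)²/5.83 + (30−28.17)²/28.17 + (9−10.83)²/10.83 + (6−8.67)²/8.67 + (6−3.33)²/3.33 = 3.5483
df = 2
p-value (upper-tail) = 0.16963
At α=0.1: p ≥ α → fail to reject H₀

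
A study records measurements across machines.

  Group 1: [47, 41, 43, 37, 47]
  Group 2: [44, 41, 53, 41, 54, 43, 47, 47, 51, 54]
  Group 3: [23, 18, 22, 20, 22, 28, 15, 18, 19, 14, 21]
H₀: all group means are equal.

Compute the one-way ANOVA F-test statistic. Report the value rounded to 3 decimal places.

Group means [43.00, 47.50, 20.00], grand mean 35.000
SSB = Σnᵢ(x̄ᵢ−x̄)² = 4357.500; SSW = ΣΣ(x−x̄ᵢ)² = 468.500
MSB = 4357.500/2 = 2178.7500; MSW = 468.500/23 = 20.3696
F = MSB/MSW = 106.9610
df = (2, 23)

test statistic = 106.961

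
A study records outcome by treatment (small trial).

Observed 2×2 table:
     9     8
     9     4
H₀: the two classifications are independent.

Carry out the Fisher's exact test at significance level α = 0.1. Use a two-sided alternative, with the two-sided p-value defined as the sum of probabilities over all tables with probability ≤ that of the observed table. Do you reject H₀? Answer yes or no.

Margins: r₁=17, r₂=13, c₁=18, c₂=12, n=30
p_obs = C(17,9)·C(13,9)/C(30,18); sum pmf over tables with pmf ≤ p_obs
p-value (two-sided) = 0.46508
At α=0.1: p ≥ α → fail to reject H₀

reject H₀: no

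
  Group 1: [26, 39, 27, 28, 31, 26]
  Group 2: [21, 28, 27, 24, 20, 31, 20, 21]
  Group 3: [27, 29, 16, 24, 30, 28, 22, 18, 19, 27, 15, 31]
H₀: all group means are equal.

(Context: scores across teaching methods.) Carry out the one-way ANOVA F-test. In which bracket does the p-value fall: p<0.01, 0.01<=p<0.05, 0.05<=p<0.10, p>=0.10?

p-value bracket: 0.05<=p<0.10

Group means [29.50, 24.00, 23.83], grand mean 25.192
SSB = Σnᵢ(x̄ᵢ−x̄)² = 144.872; SSW = ΣΣ(x−x̄ᵢ)² = 603.167
MSB = 144.872/2 = 72.4359; MSW = 603.167/23 = 26.2246
F = MSB/MSW = 2.7621
df = (2, 23)
p-value (upper-tail) = 0.08412
→ bracket: 0.05<=p<0.10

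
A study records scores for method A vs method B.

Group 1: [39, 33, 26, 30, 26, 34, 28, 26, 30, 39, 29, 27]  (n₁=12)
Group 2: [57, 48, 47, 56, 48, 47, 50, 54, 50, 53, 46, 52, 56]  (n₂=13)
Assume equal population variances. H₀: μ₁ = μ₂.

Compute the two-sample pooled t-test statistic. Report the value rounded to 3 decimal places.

test statistic = -11.954

x̄₁=30.583, s₁=4.719, n₁=12
x̄₂=51.077, s₂=3.840, n₂=13
s_p² = [11·4.719² + 12·3.840²]/23 = 18.3409
SE = √(s_p²·(1/12+1/13)) = 1.7144
t = (30.583−51.077)/1.7144 = -11.9536
df = 23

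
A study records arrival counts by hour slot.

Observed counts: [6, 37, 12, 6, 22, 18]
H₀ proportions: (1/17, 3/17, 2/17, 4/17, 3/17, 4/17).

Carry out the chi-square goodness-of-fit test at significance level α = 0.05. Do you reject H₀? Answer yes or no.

reject H₀: yes

n = 101; E_i = n·p_i = [5.94, 17.82, 11.88, 23.76, 17.82, 23.76]
χ² = (6−5.94)²/5.94 + (37−17.82)²/17.82 + (12−11.88)²/11.88 + (6−23.76)²/23.76 + (22−17.82)²/17.82 + (18−23.76)²/23.76 = 36.2904
df = 5
p-value (upper-tail) = 0.00000
At α=0.05: p < α → reject H₀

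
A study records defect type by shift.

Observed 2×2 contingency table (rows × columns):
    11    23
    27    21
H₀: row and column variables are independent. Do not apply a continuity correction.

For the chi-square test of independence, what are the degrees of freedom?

degrees of freedom = 1

df = (r−1)(c−1) = (2−1)·(2−1) = 1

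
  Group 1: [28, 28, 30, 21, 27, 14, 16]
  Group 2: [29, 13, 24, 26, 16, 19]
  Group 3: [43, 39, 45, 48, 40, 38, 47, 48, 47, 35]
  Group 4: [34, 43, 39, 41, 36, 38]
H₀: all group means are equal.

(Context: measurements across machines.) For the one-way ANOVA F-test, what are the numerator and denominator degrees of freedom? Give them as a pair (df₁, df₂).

degrees of freedom = [3, 25]

k = 4 groups, N = 29 total
df = (k−1, N−k) = (4−1, 29−4) = (3, 25)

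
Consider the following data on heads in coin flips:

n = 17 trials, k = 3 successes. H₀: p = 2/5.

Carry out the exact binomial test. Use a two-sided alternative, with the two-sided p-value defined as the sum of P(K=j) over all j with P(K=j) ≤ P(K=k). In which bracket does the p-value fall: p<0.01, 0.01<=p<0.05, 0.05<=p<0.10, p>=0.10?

Exact binomial: n=17, k=3, p₀=2/5=0.4000
P(X=j) = C(n,j)·p₀^j·(1−p₀)^(n−j); p = Σ P(X=j) over j with P(X=j) ≤ P(X=3)
p-value (two-sided) = 0.08124
→ bracket: 0.05<=p<0.10

p-value bracket: 0.05<=p<0.10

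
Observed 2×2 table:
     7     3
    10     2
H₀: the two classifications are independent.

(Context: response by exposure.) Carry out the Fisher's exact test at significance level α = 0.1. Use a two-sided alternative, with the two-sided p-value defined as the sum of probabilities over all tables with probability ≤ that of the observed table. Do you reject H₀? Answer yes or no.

Margins: r₁=10, r₂=12, c₁=17, c₂=5, n=22
p_obs = C(10,7)·C(12,10)/C(22,17); sum pmf over tables with pmf ≤ p_obs
p-value (two-sided) = 0.62406
At α=0.1: p ≥ α → fail to reject H₀

reject H₀: no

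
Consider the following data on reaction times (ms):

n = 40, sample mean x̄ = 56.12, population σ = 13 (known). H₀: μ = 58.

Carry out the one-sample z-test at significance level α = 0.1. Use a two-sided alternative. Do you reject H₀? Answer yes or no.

SE = σ/√n = 13/√40 = 2.0555
z = (x̄−μ₀)/SE = (56.12−58)/2.0555 = -0.9146
p-value (two-sided) = 0.36039
At α=0.1: p ≥ α → fail to reject H₀

reject H₀: no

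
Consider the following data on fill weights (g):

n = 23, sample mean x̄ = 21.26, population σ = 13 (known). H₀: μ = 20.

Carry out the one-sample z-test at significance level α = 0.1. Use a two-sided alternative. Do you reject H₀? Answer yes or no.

SE = σ/√n = 13/√23 = 2.7107
z = (x̄−μ₀)/SE = (21.26−20)/2.7107 = 0.4648
p-value (two-sided) = 0.64206
At α=0.1: p ≥ α → fail to reject H₀

reject H₀: no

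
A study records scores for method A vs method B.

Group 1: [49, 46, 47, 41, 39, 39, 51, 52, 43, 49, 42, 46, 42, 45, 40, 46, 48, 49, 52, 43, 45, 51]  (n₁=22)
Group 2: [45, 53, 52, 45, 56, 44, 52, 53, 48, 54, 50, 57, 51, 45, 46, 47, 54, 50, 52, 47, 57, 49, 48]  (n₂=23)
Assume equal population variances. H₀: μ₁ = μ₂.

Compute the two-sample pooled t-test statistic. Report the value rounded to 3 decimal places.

x̄₁=45.682, s₁=4.156, n₁=22
x̄₂=50.217, s₂=3.988, n₂=23
s_p² = [21·4.156² + 22·3.988²]/43 = 16.5741
SE = √(s_p²·(1/22+1/23)) = 1.2141
t = (45.682−50.217)/1.2141 = -3.7358
df = 43

test statistic = -3.736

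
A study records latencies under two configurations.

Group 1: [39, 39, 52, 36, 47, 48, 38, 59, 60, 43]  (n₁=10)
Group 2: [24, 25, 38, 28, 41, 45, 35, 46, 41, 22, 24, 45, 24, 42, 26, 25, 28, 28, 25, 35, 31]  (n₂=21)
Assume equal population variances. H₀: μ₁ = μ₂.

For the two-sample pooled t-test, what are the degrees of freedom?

df = n₁ + n₂ − 2 = 10 + 21 − 2 = 29

degrees of freedom = 29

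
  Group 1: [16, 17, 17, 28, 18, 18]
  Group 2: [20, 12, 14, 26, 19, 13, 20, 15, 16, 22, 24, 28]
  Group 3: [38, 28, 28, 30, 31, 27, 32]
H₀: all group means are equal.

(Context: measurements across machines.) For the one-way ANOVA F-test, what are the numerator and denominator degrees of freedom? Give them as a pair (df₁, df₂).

degrees of freedom = [2, 22]

k = 3 groups, N = 25 total
df = (k−1, N−k) = (3−1, 25−3) = (2, 22)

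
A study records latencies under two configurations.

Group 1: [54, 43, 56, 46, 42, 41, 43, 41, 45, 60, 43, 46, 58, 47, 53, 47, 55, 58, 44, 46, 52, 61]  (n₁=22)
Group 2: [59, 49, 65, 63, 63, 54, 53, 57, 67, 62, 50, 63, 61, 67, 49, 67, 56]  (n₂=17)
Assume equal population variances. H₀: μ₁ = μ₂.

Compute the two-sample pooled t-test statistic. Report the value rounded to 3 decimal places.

x̄₁=49.136, s₁=6.628, n₁=22
x̄₂=59.118, s₂=6.343, n₂=17
s_p² = [21·6.628² + 16·6.343²]/37 = 42.3339
SE = √(s_p²·(1/22+1/17)) = 2.1011
t = (49.136−59.118)/2.1011 = -4.7506
df = 37

test statistic = -4.751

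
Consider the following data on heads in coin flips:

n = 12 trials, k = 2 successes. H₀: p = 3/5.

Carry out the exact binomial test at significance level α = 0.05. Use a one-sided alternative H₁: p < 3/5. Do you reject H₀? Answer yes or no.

reject H₀: yes

Exact binomial: n=12, k=2, p₀=3/5=0.6000
P(X≤2) from Σ C(n,i)·p₀^i·(1−p₀)^(n−i)
p-value (one-sided, H₁ less) = 0.00281
At α=0.05: p < α → reject H₀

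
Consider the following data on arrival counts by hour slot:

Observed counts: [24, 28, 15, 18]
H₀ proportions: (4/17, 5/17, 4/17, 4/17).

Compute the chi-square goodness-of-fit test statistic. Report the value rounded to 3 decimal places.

n = 85; E_i = n·p_i = [20.00, 25.00, 20.00, 20.00]
χ² = (24−20.00)²/20.00 + (28−25.00)²/25.00 + (15−20.00)²/20.00 + (18−20.00)²/20.00 = 2.6100
df = 3

test statistic = 2.610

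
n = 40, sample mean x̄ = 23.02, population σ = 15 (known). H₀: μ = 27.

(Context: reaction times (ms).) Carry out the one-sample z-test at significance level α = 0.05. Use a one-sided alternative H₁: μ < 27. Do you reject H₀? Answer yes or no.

reject H₀: yes

SE = σ/√n = 15/√40 = 2.3717
z = (x̄−μ₀)/SE = (23.02−27)/2.3717 = -1.6781
p-value (one-sided, H₁ less) = 0.04666
At α=0.05: p < α → reject H₀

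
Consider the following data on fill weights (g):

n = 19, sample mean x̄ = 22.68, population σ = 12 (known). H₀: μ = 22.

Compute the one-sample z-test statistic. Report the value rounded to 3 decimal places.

test statistic = 0.247

SE = σ/√n = 12/√19 = 2.7530
z = (x̄−μ₀)/SE = (22.68−22)/2.7530 = 0.2470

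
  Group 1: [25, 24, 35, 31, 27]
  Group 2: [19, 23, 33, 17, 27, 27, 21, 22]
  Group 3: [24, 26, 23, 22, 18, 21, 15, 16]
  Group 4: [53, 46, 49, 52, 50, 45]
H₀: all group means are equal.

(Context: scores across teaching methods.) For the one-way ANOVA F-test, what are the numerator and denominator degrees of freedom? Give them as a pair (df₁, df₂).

degrees of freedom = [3, 23]

k = 4 groups, N = 27 total
df = (k−1, N−k) = (4−1, 27−4) = (3, 23)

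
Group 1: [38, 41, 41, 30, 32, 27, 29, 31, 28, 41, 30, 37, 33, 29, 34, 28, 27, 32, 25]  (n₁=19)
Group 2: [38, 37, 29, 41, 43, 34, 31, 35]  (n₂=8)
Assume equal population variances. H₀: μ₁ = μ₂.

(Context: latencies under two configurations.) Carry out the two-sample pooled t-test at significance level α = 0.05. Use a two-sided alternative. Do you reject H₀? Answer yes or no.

x̄₁=32.263, s₁=5.086, n₁=19
x̄₂=36.000, s₂=4.751, n₂=8
s_p² = [18·5.086² + 7·4.751²]/25 = 24.9474
SE = √(s_p²·(1/19+1/8)) = 2.1051
t = (32.263−36.000)/2.1051 = -1.7751
df = 25
p-value (two-sided) = 0.08805
At α=0.05: p ≥ α → fail to reject H₀

reject H₀: no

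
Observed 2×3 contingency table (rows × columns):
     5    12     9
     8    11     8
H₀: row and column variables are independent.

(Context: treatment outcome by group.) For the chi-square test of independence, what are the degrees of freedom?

df = (r−1)(c−1) = (2−1)·(3−1) = 2

degrees of freedom = 2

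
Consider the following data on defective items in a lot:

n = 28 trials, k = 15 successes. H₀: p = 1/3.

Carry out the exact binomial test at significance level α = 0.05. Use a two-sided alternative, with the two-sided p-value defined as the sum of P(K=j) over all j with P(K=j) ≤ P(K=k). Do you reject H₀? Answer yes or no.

reject H₀: yes

Exact binomial: n=28, k=15, p₀=1/3=0.3333
P(X=j) = C(n,j)·p₀^j·(1−p₀)^(n−j); p = Σ P(X=j) over j with P(X=j) ≤ P(X=15)
p-value (two-sided) = 0.02765
At α=0.05: p < α → reject H₀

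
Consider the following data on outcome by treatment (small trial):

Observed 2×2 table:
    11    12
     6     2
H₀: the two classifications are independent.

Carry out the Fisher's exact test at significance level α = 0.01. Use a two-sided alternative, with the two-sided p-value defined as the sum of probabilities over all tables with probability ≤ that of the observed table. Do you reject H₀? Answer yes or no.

Margins: r₁=23, r₂=8, c₁=17, c₂=14, n=31
p_obs = C(23,11)·C(8,6)/C(31,17); sum pmf over tables with pmf ≤ p_obs
p-value (two-sided) = 0.23991
At α=0.01: p ≥ α → fail to reject H₀

reject H₀: no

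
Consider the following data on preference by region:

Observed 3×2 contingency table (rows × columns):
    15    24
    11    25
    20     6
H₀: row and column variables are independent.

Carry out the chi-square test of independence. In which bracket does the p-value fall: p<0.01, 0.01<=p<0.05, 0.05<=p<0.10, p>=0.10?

p-value bracket: p<0.01

Row totals [39, 36, 26], col totals [46, 55], n=101
χ² = (15−17.76)²/17.76 + (24−21.24)²/21.24 + (11−16.40)²/16.40 + (25−19.60)²/19.60 + (20−11.84)²/11.84 + (6−14.16)²/14.16 = 14.3720
df = 2
p-value (upper-tail) = 0.00076
→ bracket: p<0.01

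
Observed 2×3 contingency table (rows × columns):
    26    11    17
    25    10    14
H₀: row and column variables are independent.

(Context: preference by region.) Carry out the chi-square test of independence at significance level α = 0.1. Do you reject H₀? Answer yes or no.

reject H₀: no

Row totals [54, 49], col totals [51, 21, 31], n=103
χ² = (26−26.74)²/26.74 + (11−11.01)²/11.01 + (17−16.25)²/16.25 + (25−24.26)²/24.26 + (10−9.99)²/9.99 + (14−14.75)²/14.75 = 0.1151
df = 2
p-value (upper-tail) = 0.94407
At α=0.1: p ≥ α → fail to reject H₀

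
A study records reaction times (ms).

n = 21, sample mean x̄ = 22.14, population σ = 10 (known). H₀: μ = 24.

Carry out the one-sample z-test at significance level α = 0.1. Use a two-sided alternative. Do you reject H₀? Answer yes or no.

SE = σ/√n = 10/√21 = 2.1822
z = (x̄−μ₀)/SE = (22.14−24)/2.1822 = -0.8524
p-value (two-sided) = 0.39401
At α=0.1: p ≥ α → fail to reject H₀

reject H₀: no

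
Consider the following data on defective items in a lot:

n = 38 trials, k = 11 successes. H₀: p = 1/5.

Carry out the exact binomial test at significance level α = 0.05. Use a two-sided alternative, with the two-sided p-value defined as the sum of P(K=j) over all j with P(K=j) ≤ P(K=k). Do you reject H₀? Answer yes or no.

Exact binomial: n=38, k=11, p₀=1/5=0.2000
P(X=j) = C(n,j)·p₀^j·(1−p₀)^(n−j); p = Σ P(X=j) over j with P(X=j) ≤ P(X=11)
p-value (two-sided) = 0.16058
At α=0.05: p ≥ α → fail to reject H₀

reject H₀: no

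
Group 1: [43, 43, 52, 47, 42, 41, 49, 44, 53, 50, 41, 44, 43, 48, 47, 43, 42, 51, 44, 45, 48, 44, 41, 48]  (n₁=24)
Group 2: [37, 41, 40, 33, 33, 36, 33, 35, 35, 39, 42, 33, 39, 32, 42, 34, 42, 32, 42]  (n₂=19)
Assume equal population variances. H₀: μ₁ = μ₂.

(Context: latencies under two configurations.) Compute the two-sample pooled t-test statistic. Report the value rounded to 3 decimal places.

test statistic = 7.608

x̄₁=45.542, s₁=3.635, n₁=24
x̄₂=36.842, s₂=3.834, n₂=19
s_p² = [23·3.635² + 18·3.834²]/41 = 13.8655
SE = √(s_p²·(1/24+1/19)) = 1.1435
t = (45.542−36.842)/1.1435 = 7.6081
df = 41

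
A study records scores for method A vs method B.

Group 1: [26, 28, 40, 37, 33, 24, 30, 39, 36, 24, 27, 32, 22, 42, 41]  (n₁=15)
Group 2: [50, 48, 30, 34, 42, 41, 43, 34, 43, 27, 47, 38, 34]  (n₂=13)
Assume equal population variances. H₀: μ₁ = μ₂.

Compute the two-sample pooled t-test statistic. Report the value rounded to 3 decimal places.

test statistic = -2.750

x̄₁=32.067, s₁=6.787, n₁=15
x̄₂=39.308, s₂=7.134, n₂=13
s_p² = [14·6.787² + 12·7.134²]/26 = 48.2963
SE = √(s_p²·(1/15+1/13)) = 2.6334
t = (32.067−39.308)/2.6334 = -2.7497
df = 26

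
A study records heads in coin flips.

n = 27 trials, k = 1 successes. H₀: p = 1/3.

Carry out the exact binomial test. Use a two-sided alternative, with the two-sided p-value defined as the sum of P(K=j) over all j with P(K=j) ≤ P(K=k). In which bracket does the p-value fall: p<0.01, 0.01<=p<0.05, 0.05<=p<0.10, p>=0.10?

p-value bracket: p<0.01

Exact binomial: n=27, k=1, p₀=1/3=0.3333
P(X=j) = C(n,j)·p₀^j·(1−p₀)^(n−j); p = Σ P(X=j) over j with P(X=j) ≤ P(X=1)
p-value (two-sided) = 0.00035
→ bracket: p<0.01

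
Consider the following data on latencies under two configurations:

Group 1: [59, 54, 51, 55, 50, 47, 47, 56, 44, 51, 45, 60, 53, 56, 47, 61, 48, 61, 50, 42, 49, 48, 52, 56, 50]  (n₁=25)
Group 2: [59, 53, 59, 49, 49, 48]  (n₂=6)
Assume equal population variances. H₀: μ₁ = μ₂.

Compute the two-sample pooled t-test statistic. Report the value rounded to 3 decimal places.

x̄₁=51.680, s₁=5.313, n₁=25
x̄₂=52.833, s₂=5.076, n₂=6
s_p² = [24·5.313² + 5·5.076²]/29 = 27.8025
SE = √(s_p²·(1/25+1/6)) = 2.3971
t = (51.680−52.833)/2.3971 = -0.4811
df = 29

test statistic = -0.481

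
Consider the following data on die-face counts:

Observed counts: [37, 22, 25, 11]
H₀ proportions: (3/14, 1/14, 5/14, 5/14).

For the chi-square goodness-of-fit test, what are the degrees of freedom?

df = k − 1 = 4 − 1 = 3

degrees of freedom = 3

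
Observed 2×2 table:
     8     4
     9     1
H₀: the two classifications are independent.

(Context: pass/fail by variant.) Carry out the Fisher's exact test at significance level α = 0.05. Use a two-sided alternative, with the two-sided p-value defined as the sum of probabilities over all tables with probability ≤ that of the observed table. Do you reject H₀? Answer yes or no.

Margins: r₁=12, r₂=10, c₁=17, c₂=5, n=22
p_obs = C(12,8)·C(10,9)/C(22,17); sum pmf over tables with pmf ≤ p_obs
p-value (two-sided) = 0.32331
At α=0.05: p ≥ α → fail to reject H₀

reject H₀: no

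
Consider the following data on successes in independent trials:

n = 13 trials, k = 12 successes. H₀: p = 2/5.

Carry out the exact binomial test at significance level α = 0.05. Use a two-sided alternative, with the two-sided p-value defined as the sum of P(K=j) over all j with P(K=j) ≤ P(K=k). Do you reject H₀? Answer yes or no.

Exact binomial: n=13, k=12, p₀=2/5=0.4000
P(X=j) = C(n,j)·p₀^j·(1−p₀)^(n−j); p = Σ P(X=j) over j with P(X=j) ≤ P(X=12)
p-value (two-sided) = 0.00014
At α=0.05: p < α → reject H₀

reject H₀: yes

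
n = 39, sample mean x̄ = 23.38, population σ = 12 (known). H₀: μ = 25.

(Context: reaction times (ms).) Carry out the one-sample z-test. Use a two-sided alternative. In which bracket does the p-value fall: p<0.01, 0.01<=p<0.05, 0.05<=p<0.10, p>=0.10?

SE = σ/√n = 12/√39 = 1.9215
z = (x̄−μ₀)/SE = (23.38−25)/1.9215 = -0.8431
p-value (two-sided) = 0.39919
→ bracket: p>=0.10

p-value bracket: p>=0.10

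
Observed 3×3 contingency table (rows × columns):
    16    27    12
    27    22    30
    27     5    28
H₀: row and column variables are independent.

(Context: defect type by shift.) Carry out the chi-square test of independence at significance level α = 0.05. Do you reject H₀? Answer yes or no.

Row totals [55, 79, 60], col totals [70, 54, 70], n=194
χ² = (16−19.85)²/19.85 + (27−15.31)²/15.31 + (12−19.85)²/19.85 + (27−28.51)²/28.51 + (22−21.99)²/21.99 + (30−28.51)²/28.51 + (27−21.65)²/21.65 + (5−16.70)²/16.70 + (28−21.65)²/21.65 = 24.3150
df = 4
p-value (upper-tail) = 0.00007
At α=0.05: p < α → reject H₀

reject H₀: yes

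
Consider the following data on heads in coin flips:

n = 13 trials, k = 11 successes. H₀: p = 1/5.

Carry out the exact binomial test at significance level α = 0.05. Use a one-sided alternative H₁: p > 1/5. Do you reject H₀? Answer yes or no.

reject H₀: yes

Exact binomial: n=13, k=11, p₀=1/5=0.2000
P(X≥11) from Σ C(n,i)·p₀^i·(1−p₀)^(n−i)
p-value (one-sided, H₁ greater) = 0.00000
At α=0.05: p < α → reject H₀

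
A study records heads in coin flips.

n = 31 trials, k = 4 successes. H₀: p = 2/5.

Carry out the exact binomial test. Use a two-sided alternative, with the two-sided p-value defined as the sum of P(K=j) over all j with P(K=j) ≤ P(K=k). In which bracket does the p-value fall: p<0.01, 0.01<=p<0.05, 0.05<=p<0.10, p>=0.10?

p-value bracket: p<0.01

Exact binomial: n=31, k=4, p₀=2/5=0.4000
P(X=j) = C(n,j)·p₀^j·(1−p₀)^(n−j); p = Σ P(X=j) over j with P(X=j) ≤ P(X=4)
p-value (two-sided) = 0.00151
→ bracket: p<0.01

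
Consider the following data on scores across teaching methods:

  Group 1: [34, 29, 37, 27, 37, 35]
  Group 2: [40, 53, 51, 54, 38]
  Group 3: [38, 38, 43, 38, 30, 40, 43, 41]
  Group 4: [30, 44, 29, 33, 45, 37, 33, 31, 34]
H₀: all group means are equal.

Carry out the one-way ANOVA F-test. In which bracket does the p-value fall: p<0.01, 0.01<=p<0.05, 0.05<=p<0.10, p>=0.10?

Group means [33.17, 47.20, 38.88, 35.11], grand mean 37.929
SSB = Σnᵢ(x̄ᵢ−x̄)² = 644.460; SSW = ΣΣ(x−x̄ᵢ)² = 711.397
MSB = 644.460/3 = 214.8200; MSW = 711.397/24 = 29.6416
F = MSB/MSW = 7.2473
df = (3, 24)
p-value (upper-tail) = 0.00126
→ bracket: p<0.01

p-value bracket: p<0.01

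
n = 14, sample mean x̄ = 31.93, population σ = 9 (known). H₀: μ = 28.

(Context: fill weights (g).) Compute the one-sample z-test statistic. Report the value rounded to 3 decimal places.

SE = σ/√n = 9/√14 = 2.4054
z = (x̄−μ₀)/SE = (31.93−28)/2.4054 = 1.6339

test statistic = 1.634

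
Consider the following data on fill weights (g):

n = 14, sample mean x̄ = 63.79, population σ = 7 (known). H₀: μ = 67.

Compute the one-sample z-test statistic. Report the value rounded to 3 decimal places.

SE = σ/√n = 7/√14 = 1.8708
z = (x̄−μ₀)/SE = (63.79−67)/1.8708 = -1.7158

test statistic = -1.716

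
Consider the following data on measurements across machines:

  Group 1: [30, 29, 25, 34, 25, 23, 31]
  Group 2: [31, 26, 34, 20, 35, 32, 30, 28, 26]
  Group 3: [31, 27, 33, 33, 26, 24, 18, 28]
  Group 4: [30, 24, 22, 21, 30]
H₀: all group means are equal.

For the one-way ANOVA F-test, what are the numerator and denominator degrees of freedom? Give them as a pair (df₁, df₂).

degrees of freedom = [3, 25]

k = 4 groups, N = 29 total
df = (k−1, N−k) = (4−1, 29−4) = (3, 25)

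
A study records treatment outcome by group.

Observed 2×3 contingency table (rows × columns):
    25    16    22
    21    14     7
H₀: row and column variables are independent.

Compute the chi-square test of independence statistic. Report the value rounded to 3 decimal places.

Row totals [63, 42], col totals [46, 30, 29], n=105
χ² = (25−27.60)²/27.60 + (16−18.00)²/18.00 + (22−17.40)²/17.40 + (21−18.40)²/18.40 + (14−12.00)²/12.00 + (7−11.60)²/11.60 = 4.2081
df = 2

test statistic = 4.208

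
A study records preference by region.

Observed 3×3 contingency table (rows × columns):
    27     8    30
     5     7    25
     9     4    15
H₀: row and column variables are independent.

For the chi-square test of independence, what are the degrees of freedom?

df = (r−1)(c−1) = (3−1)·(3−1) = 4

degrees of freedom = 4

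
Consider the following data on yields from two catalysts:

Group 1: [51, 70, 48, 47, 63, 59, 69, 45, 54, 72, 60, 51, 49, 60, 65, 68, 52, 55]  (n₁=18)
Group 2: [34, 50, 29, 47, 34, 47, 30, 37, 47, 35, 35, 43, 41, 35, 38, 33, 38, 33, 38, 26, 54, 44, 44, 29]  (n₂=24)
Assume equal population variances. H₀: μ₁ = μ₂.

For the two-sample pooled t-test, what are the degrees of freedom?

df = n₁ + n₂ − 2 = 18 + 24 − 2 = 40

degrees of freedom = 40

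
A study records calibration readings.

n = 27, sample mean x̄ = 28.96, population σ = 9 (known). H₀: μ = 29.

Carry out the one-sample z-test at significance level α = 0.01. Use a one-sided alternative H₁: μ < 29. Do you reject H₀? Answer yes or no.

reject H₀: no

SE = σ/√n = 9/√27 = 1.7321
z = (x̄−μ₀)/SE = (28.96−29)/1.7321 = -0.0231
p-value (one-sided, H₁ less) = 0.49079
At α=0.01: p ≥ α → fail to reject H₀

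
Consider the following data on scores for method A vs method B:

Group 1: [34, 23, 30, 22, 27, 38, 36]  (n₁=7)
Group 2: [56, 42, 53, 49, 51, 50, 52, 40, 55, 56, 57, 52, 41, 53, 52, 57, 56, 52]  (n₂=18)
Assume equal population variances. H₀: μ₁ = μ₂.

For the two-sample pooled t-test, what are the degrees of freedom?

df = n₁ + n₂ − 2 = 7 + 18 − 2 = 23

degrees of freedom = 23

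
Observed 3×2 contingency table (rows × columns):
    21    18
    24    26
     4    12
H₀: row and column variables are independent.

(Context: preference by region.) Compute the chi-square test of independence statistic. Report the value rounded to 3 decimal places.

Row totals [39, 50, 16], col totals [49, 56], n=105
χ² = (21−18.20)²/18.20 + (18−20.80)²/20.80 + (24−23.33)²/23.33 + (26−26.67)²/26.67 + (4−7.47)²/7.47 + (12−8.53)²/8.53 = 3.8613
df = 2

test statistic = 3.861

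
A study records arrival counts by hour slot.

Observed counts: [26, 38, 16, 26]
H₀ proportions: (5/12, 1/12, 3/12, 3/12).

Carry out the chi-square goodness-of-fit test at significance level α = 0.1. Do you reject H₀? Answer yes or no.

n = 106; E_i = n·p_i = [44.17, 8.83, 26.50, 26.50]
χ² = (26−44.17)²/44.17 + (38−8.83)²/8.83 + (16−26.50)²/26.50 + (26−26.50)²/26.50 = 107.9472
df = 3
p-value (upper-tail) = 0.00000
At α=0.1: p < α → reject H₀

reject H₀: yes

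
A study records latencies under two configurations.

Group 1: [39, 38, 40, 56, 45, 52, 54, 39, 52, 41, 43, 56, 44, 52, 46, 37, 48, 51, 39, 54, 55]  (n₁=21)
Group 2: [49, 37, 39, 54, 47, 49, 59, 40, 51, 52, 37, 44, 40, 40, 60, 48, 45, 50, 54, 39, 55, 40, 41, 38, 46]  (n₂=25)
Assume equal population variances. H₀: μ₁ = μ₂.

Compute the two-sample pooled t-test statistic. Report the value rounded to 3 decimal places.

x̄₁=46.714, s₁=6.717, n₁=21
x̄₂=46.160, s₂=6.986, n₂=25
s_p² = [20·6.717² + 24·6.986²]/44 = 47.1283
SE = √(s_p²·(1/21+1/25)) = 2.0321
t = (46.714−46.160)/2.0321 = 0.2728
df = 44

test statistic = 0.273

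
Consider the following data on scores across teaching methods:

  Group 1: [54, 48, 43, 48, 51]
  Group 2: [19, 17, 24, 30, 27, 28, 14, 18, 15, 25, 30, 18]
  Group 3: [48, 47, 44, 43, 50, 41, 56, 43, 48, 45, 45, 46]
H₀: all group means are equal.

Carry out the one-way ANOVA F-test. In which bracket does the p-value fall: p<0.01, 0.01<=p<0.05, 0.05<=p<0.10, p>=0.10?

Group means [48.80, 22.08, 46.33], grand mean 36.724
SSB = Σnᵢ(x̄ᵢ−x̄)² = 4409.410; SSW = ΣΣ(x−x̄ᵢ)² = 620.383
MSB = 4409.410/2 = 2204.7049; MSW = 620.383/26 = 23.8609
F = MSB/MSW = 92.3982
df = (2, 26)
p-value (upper-tail) = 0.00000
→ bracket: p<0.01

p-value bracket: p<0.01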